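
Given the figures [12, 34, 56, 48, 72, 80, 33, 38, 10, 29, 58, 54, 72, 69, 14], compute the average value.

45.2667

Step 1: Sum all values: 12 + 34 + 56 + 48 + 72 + 80 + 33 + 38 + 10 + 29 + 58 + 54 + 72 + 69 + 14 = 679
Step 2: Count the number of values: n = 15
Step 3: Mean = sum / n = 679 / 15 = 45.2667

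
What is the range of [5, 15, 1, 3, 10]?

14

Step 1: Identify the maximum value: max = 15
Step 2: Identify the minimum value: min = 1
Step 3: Range = max - min = 15 - 1 = 14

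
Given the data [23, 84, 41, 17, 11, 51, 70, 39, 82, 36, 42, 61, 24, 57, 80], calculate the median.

42

Step 1: Sort the data in ascending order: [11, 17, 23, 24, 36, 39, 41, 42, 51, 57, 61, 70, 80, 82, 84]
Step 2: The number of values is n = 15.
Step 3: Since n is odd, the median is the middle value at position 8: 42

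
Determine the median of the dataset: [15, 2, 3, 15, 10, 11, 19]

11

Step 1: Sort the data in ascending order: [2, 3, 10, 11, 15, 15, 19]
Step 2: The number of values is n = 7.
Step 3: Since n is odd, the median is the middle value at position 4: 11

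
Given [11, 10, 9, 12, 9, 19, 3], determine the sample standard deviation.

4.7559

Step 1: Compute the mean: 10.4286
Step 2: Sum of squared deviations from the mean: 135.7143
Step 3: Sample variance = 135.7143 / 6 = 22.619
Step 4: Standard deviation = sqrt(22.619) = 4.7559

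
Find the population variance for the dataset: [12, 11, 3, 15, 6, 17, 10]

20.2449

Step 1: Compute the mean: (12 + 11 + 3 + 15 + 6 + 17 + 10) / 7 = 10.5714
Step 2: Compute squared deviations from the mean:
  (12 - 10.5714)^2 = 2.0408
  (11 - 10.5714)^2 = 0.1837
  (3 - 10.5714)^2 = 57.3265
  (15 - 10.5714)^2 = 19.6122
  (6 - 10.5714)^2 = 20.898
  (17 - 10.5714)^2 = 41.3265
  (10 - 10.5714)^2 = 0.3265
Step 3: Sum of squared deviations = 141.7143
Step 4: Population variance = 141.7143 / 7 = 20.2449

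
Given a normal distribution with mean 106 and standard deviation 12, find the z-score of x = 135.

2.4167

Step 1: Recall the z-score formula: z = (x - mu) / sigma
Step 2: Substitute values: z = (135 - 106) / 12
Step 3: z = 29 / 12 = 2.4167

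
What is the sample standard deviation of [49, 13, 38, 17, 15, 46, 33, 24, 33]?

13.3114

Step 1: Compute the mean: 29.7778
Step 2: Sum of squared deviations from the mean: 1417.5556
Step 3: Sample variance = 1417.5556 / 8 = 177.1944
Step 4: Standard deviation = sqrt(177.1944) = 13.3114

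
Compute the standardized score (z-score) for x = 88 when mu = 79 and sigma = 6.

1.5

Step 1: Recall the z-score formula: z = (x - mu) / sigma
Step 2: Substitute values: z = (88 - 79) / 6
Step 3: z = 9 / 6 = 1.5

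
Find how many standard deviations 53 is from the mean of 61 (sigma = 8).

-1

Step 1: Recall the z-score formula: z = (x - mu) / sigma
Step 2: Substitute values: z = (53 - 61) / 8
Step 3: z = -8 / 8 = -1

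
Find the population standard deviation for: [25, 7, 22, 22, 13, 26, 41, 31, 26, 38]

9.7411

Step 1: Compute the mean: 25.1
Step 2: Sum of squared deviations from the mean: 948.9
Step 3: Population variance = 948.9 / 10 = 94.89
Step 4: Standard deviation = sqrt(94.89) = 9.7411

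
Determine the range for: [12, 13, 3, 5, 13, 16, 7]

13

Step 1: Identify the maximum value: max = 16
Step 2: Identify the minimum value: min = 3
Step 3: Range = max - min = 16 - 3 = 13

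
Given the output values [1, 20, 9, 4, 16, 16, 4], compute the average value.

10

Step 1: Sum all values: 1 + 20 + 9 + 4 + 16 + 16 + 4 = 70
Step 2: Count the number of values: n = 7
Step 3: Mean = sum / n = 70 / 7 = 10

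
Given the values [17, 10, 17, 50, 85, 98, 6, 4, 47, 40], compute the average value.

37.4

Step 1: Sum all values: 17 + 10 + 17 + 50 + 85 + 98 + 6 + 4 + 47 + 40 = 374
Step 2: Count the number of values: n = 10
Step 3: Mean = sum / n = 374 / 10 = 37.4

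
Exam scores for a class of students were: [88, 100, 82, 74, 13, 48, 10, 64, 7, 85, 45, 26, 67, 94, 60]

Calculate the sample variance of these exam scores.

990.1238

Step 1: Compute the mean: (88 + 100 + 82 + 74 + 13 + 48 + 10 + 64 + 7 + 85 + 45 + 26 + 67 + 94 + 60) / 15 = 57.5333
Step 2: Compute squared deviations from the mean:
  (88 - 57.5333)^2 = 928.2178
  (100 - 57.5333)^2 = 1803.4178
  (82 - 57.5333)^2 = 598.6178
  (74 - 57.5333)^2 = 271.1511
  (13 - 57.5333)^2 = 1983.2178
  (48 - 57.5333)^2 = 90.8844
  (10 - 57.5333)^2 = 2259.4178
  (64 - 57.5333)^2 = 41.8178
  (7 - 57.5333)^2 = 2553.6178
  (85 - 57.5333)^2 = 754.4178
  (45 - 57.5333)^2 = 157.0844
  (26 - 57.5333)^2 = 994.3511
  (67 - 57.5333)^2 = 89.6178
  (94 - 57.5333)^2 = 1329.8178
  (60 - 57.5333)^2 = 6.0844
Step 3: Sum of squared deviations = 13861.7333
Step 4: Sample variance = 13861.7333 / 14 = 990.1238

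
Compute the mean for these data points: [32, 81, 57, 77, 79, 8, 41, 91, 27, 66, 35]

54

Step 1: Sum all values: 32 + 81 + 57 + 77 + 79 + 8 + 41 + 91 + 27 + 66 + 35 = 594
Step 2: Count the number of values: n = 11
Step 3: Mean = sum / n = 594 / 11 = 54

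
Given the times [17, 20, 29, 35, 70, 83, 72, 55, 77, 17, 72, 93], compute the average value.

53.3333

Step 1: Sum all values: 17 + 20 + 29 + 35 + 70 + 83 + 72 + 55 + 77 + 17 + 72 + 93 = 640
Step 2: Count the number of values: n = 12
Step 3: Mean = sum / n = 640 / 12 = 53.3333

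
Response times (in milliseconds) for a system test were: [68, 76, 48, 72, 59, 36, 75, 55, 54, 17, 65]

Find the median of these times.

59

Step 1: Sort the data in ascending order: [17, 36, 48, 54, 55, 59, 65, 68, 72, 75, 76]
Step 2: The number of values is n = 11.
Step 3: Since n is odd, the median is the middle value at position 6: 59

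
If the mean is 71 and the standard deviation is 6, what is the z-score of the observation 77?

1

Step 1: Recall the z-score formula: z = (x - mu) / sigma
Step 2: Substitute values: z = (77 - 71) / 6
Step 3: z = 6 / 6 = 1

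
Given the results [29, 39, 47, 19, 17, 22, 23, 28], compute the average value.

28

Step 1: Sum all values: 29 + 39 + 47 + 19 + 17 + 22 + 23 + 28 = 224
Step 2: Count the number of values: n = 8
Step 3: Mean = sum / n = 224 / 8 = 28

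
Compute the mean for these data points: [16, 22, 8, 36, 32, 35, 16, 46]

26.375

Step 1: Sum all values: 16 + 22 + 8 + 36 + 32 + 35 + 16 + 46 = 211
Step 2: Count the number of values: n = 8
Step 3: Mean = sum / n = 211 / 8 = 26.375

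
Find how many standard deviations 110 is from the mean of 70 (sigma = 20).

2

Step 1: Recall the z-score formula: z = (x - mu) / sigma
Step 2: Substitute values: z = (110 - 70) / 20
Step 3: z = 40 / 20 = 2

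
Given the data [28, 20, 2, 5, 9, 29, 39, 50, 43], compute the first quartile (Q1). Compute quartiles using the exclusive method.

7

Step 1: Sort the data: [2, 5, 9, 20, 28, 29, 39, 43, 50]
Step 2: n = 9
Step 3: Using the exclusive quartile method:
  Q1 = 7
  Q2 (median) = 28
  Q3 = 41
  IQR = Q3 - Q1 = 41 - 7 = 34
Step 4: Q1 = 7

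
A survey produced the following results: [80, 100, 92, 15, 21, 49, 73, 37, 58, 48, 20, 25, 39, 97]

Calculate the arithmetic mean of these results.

53.8571

Step 1: Sum all values: 80 + 100 + 92 + 15 + 21 + 49 + 73 + 37 + 58 + 48 + 20 + 25 + 39 + 97 = 754
Step 2: Count the number of values: n = 14
Step 3: Mean = sum / n = 754 / 14 = 53.8571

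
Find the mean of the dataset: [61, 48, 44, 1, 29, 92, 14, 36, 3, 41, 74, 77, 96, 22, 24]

44.1333

Step 1: Sum all values: 61 + 48 + 44 + 1 + 29 + 92 + 14 + 36 + 3 + 41 + 74 + 77 + 96 + 22 + 24 = 662
Step 2: Count the number of values: n = 15
Step 3: Mean = sum / n = 662 / 15 = 44.1333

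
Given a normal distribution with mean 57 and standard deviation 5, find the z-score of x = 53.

-0.8

Step 1: Recall the z-score formula: z = (x - mu) / sigma
Step 2: Substitute values: z = (53 - 57) / 5
Step 3: z = -4 / 5 = -0.8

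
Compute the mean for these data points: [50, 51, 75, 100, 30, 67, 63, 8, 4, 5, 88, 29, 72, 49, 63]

50.2667

Step 1: Sum all values: 50 + 51 + 75 + 100 + 30 + 67 + 63 + 8 + 4 + 5 + 88 + 29 + 72 + 49 + 63 = 754
Step 2: Count the number of values: n = 15
Step 3: Mean = sum / n = 754 / 15 = 50.2667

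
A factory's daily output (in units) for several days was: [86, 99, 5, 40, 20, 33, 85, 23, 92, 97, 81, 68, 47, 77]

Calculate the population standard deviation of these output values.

30.8092

Step 1: Compute the mean: 60.9286
Step 2: Sum of squared deviations from the mean: 13288.9286
Step 3: Population variance = 13288.9286 / 14 = 949.2092
Step 4: Standard deviation = sqrt(949.2092) = 30.8092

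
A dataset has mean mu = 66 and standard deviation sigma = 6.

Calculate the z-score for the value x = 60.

-1

Step 1: Recall the z-score formula: z = (x - mu) / sigma
Step 2: Substitute values: z = (60 - 66) / 6
Step 3: z = -6 / 6 = -1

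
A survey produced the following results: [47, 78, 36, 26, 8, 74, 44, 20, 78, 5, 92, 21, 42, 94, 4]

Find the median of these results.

42

Step 1: Sort the data in ascending order: [4, 5, 8, 20, 21, 26, 36, 42, 44, 47, 74, 78, 78, 92, 94]
Step 2: The number of values is n = 15.
Step 3: Since n is odd, the median is the middle value at position 8: 42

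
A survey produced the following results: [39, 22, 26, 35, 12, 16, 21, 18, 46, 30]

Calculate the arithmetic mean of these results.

26.5

Step 1: Sum all values: 39 + 22 + 26 + 35 + 12 + 16 + 21 + 18 + 46 + 30 = 265
Step 2: Count the number of values: n = 10
Step 3: Mean = sum / n = 265 / 10 = 26.5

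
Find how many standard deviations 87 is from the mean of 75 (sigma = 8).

1.5

Step 1: Recall the z-score formula: z = (x - mu) / sigma
Step 2: Substitute values: z = (87 - 75) / 8
Step 3: z = 12 / 8 = 1.5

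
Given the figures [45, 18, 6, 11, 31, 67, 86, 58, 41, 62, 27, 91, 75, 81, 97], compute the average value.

53.0667

Step 1: Sum all values: 45 + 18 + 6 + 11 + 31 + 67 + 86 + 58 + 41 + 62 + 27 + 91 + 75 + 81 + 97 = 796
Step 2: Count the number of values: n = 15
Step 3: Mean = sum / n = 796 / 15 = 53.0667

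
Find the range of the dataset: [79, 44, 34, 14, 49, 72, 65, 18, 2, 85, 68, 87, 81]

85

Step 1: Identify the maximum value: max = 87
Step 2: Identify the minimum value: min = 2
Step 3: Range = max - min = 87 - 2 = 85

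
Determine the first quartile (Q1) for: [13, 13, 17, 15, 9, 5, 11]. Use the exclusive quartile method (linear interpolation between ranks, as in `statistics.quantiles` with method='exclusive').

9

Step 1: Sort the data: [5, 9, 11, 13, 13, 15, 17]
Step 2: n = 7
Step 3: Using the exclusive quartile method:
  Q1 = 9
  Q2 (median) = 13
  Q3 = 15
  IQR = Q3 - Q1 = 15 - 9 = 6
Step 4: Q1 = 9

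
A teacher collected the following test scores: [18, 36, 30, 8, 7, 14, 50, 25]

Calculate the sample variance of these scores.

219.4286

Step 1: Compute the mean: (18 + 36 + 30 + 8 + 7 + 14 + 50 + 25) / 8 = 23.5
Step 2: Compute squared deviations from the mean:
  (18 - 23.5)^2 = 30.25
  (36 - 23.5)^2 = 156.25
  (30 - 23.5)^2 = 42.25
  (8 - 23.5)^2 = 240.25
  (7 - 23.5)^2 = 272.25
  (14 - 23.5)^2 = 90.25
  (50 - 23.5)^2 = 702.25
  (25 - 23.5)^2 = 2.25
Step 3: Sum of squared deviations = 1536
Step 4: Sample variance = 1536 / 7 = 219.4286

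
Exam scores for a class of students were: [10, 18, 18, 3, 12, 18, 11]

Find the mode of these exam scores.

18

Step 1: Count the frequency of each value:
  3: appears 1 time(s)
  10: appears 1 time(s)
  11: appears 1 time(s)
  12: appears 1 time(s)
  18: appears 3 time(s)
Step 2: The value 18 appears most frequently (3 times).
Step 3: Mode = 18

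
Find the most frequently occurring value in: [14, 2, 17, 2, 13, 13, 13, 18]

13

Step 1: Count the frequency of each value:
  2: appears 2 time(s)
  13: appears 3 time(s)
  14: appears 1 time(s)
  17: appears 1 time(s)
  18: appears 1 time(s)
Step 2: The value 13 appears most frequently (3 times).
Step 3: Mode = 13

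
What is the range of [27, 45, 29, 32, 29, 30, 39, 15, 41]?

30

Step 1: Identify the maximum value: max = 45
Step 2: Identify the minimum value: min = 15
Step 3: Range = max - min = 45 - 15 = 30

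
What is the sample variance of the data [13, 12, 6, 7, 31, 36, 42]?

222

Step 1: Compute the mean: (13 + 12 + 6 + 7 + 31 + 36 + 42) / 7 = 21
Step 2: Compute squared deviations from the mean:
  (13 - 21)^2 = 64
  (12 - 21)^2 = 81
  (6 - 21)^2 = 225
  (7 - 21)^2 = 196
  (31 - 21)^2 = 100
  (36 - 21)^2 = 225
  (42 - 21)^2 = 441
Step 3: Sum of squared deviations = 1332
Step 4: Sample variance = 1332 / 6 = 222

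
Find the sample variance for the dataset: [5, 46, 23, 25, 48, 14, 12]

277.2381

Step 1: Compute the mean: (5 + 46 + 23 + 25 + 48 + 14 + 12) / 7 = 24.7143
Step 2: Compute squared deviations from the mean:
  (5 - 24.7143)^2 = 388.6531
  (46 - 24.7143)^2 = 453.0816
  (23 - 24.7143)^2 = 2.9388
  (25 - 24.7143)^2 = 0.0816
  (48 - 24.7143)^2 = 542.2245
  (14 - 24.7143)^2 = 114.7959
  (12 - 24.7143)^2 = 161.6531
Step 3: Sum of squared deviations = 1663.4286
Step 4: Sample variance = 1663.4286 / 6 = 277.2381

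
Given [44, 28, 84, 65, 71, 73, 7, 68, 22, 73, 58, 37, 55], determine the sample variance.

543.3974

Step 1: Compute the mean: (44 + 28 + 84 + 65 + 71 + 73 + 7 + 68 + 22 + 73 + 58 + 37 + 55) / 13 = 52.6923
Step 2: Compute squared deviations from the mean:
  (44 - 52.6923)^2 = 75.5562
  (28 - 52.6923)^2 = 609.7101
  (84 - 52.6923)^2 = 980.1716
  (65 - 52.6923)^2 = 151.4793
  (71 - 52.6923)^2 = 335.1716
  (73 - 52.6923)^2 = 412.4024
  (7 - 52.6923)^2 = 2087.787
  (68 - 52.6923)^2 = 234.3254
  (22 - 52.6923)^2 = 942.0178
  (73 - 52.6923)^2 = 412.4024
  (58 - 52.6923)^2 = 28.1716
  (37 - 52.6923)^2 = 246.2485
  (55 - 52.6923)^2 = 5.3254
Step 3: Sum of squared deviations = 6520.7692
Step 4: Sample variance = 6520.7692 / 12 = 543.3974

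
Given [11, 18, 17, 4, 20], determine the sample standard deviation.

6.5192

Step 1: Compute the mean: 14
Step 2: Sum of squared deviations from the mean: 170
Step 3: Sample variance = 170 / 4 = 42.5
Step 4: Standard deviation = sqrt(42.5) = 6.5192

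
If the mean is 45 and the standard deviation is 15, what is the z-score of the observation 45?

0

Step 1: Recall the z-score formula: z = (x - mu) / sigma
Step 2: Substitute values: z = (45 - 45) / 15
Step 3: z = 0 / 15 = 0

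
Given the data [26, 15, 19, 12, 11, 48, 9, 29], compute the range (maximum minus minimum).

39

Step 1: Identify the maximum value: max = 48
Step 2: Identify the minimum value: min = 9
Step 3: Range = max - min = 48 - 9 = 39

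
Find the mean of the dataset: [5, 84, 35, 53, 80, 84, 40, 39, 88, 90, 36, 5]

53.25

Step 1: Sum all values: 5 + 84 + 35 + 53 + 80 + 84 + 40 + 39 + 88 + 90 + 36 + 5 = 639
Step 2: Count the number of values: n = 12
Step 3: Mean = sum / n = 639 / 12 = 53.25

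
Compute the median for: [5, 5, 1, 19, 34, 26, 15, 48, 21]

19

Step 1: Sort the data in ascending order: [1, 5, 5, 15, 19, 21, 26, 34, 48]
Step 2: The number of values is n = 9.
Step 3: Since n is odd, the median is the middle value at position 5: 19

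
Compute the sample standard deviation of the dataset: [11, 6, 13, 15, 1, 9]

5.0761

Step 1: Compute the mean: 9.1667
Step 2: Sum of squared deviations from the mean: 128.8333
Step 3: Sample variance = 128.8333 / 5 = 25.7667
Step 4: Standard deviation = sqrt(25.7667) = 5.0761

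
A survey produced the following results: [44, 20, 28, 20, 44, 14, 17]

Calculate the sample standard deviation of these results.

12.5527

Step 1: Compute the mean: 26.7143
Step 2: Sum of squared deviations from the mean: 945.4286
Step 3: Sample variance = 945.4286 / 6 = 157.5714
Step 4: Standard deviation = sqrt(157.5714) = 12.5527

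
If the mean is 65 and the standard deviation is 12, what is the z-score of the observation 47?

-1.5

Step 1: Recall the z-score formula: z = (x - mu) / sigma
Step 2: Substitute values: z = (47 - 65) / 12
Step 3: z = -18 / 12 = -1.5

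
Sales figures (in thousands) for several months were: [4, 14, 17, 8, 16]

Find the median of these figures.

14

Step 1: Sort the data in ascending order: [4, 8, 14, 16, 17]
Step 2: The number of values is n = 5.
Step 3: Since n is odd, the median is the middle value at position 3: 14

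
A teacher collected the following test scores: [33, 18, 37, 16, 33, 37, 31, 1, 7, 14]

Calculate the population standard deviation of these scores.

12.4503

Step 1: Compute the mean: 22.7
Step 2: Sum of squared deviations from the mean: 1550.1
Step 3: Population variance = 1550.1 / 10 = 155.01
Step 4: Standard deviation = sqrt(155.01) = 12.4503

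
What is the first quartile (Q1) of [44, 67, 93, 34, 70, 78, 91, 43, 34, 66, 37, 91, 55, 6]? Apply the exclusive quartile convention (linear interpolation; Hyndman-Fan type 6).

36.25

Step 1: Sort the data: [6, 34, 34, 37, 43, 44, 55, 66, 67, 70, 78, 91, 91, 93]
Step 2: n = 14
Step 3: Using the exclusive quartile method:
  Q1 = 36.25
  Q2 (median) = 60.5
  Q3 = 81.25
  IQR = Q3 - Q1 = 81.25 - 36.25 = 45
Step 4: Q1 = 36.25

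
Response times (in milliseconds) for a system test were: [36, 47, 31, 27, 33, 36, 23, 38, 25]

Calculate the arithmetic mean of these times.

32.8889

Step 1: Sum all values: 36 + 47 + 31 + 27 + 33 + 36 + 23 + 38 + 25 = 296
Step 2: Count the number of values: n = 9
Step 3: Mean = sum / n = 296 / 9 = 32.8889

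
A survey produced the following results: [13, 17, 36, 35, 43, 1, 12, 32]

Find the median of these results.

24.5

Step 1: Sort the data in ascending order: [1, 12, 13, 17, 32, 35, 36, 43]
Step 2: The number of values is n = 8.
Step 3: Since n is even, the median is the average of positions 4 and 5:
  Median = (17 + 32) / 2 = 24.5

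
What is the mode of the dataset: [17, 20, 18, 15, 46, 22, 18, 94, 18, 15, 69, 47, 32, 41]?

18

Step 1: Count the frequency of each value:
  15: appears 2 time(s)
  17: appears 1 time(s)
  18: appears 3 time(s)
  20: appears 1 time(s)
  22: appears 1 time(s)
  32: appears 1 time(s)
  41: appears 1 time(s)
  46: appears 1 time(s)
  47: appears 1 time(s)
  69: appears 1 time(s)
  94: appears 1 time(s)
Step 2: The value 18 appears most frequently (3 times).
Step 3: Mode = 18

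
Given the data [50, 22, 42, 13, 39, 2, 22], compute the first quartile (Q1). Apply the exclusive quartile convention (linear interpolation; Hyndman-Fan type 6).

13

Step 1: Sort the data: [2, 13, 22, 22, 39, 42, 50]
Step 2: n = 7
Step 3: Using the exclusive quartile method:
  Q1 = 13
  Q2 (median) = 22
  Q3 = 42
  IQR = Q3 - Q1 = 42 - 13 = 29
Step 4: Q1 = 13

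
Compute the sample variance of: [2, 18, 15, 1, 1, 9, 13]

51.2857

Step 1: Compute the mean: (2 + 18 + 15 + 1 + 1 + 9 + 13) / 7 = 8.4286
Step 2: Compute squared deviations from the mean:
  (2 - 8.4286)^2 = 41.3265
  (18 - 8.4286)^2 = 91.6122
  (15 - 8.4286)^2 = 43.1837
  (1 - 8.4286)^2 = 55.1837
  (1 - 8.4286)^2 = 55.1837
  (9 - 8.4286)^2 = 0.3265
  (13 - 8.4286)^2 = 20.898
Step 3: Sum of squared deviations = 307.7143
Step 4: Sample variance = 307.7143 / 6 = 51.2857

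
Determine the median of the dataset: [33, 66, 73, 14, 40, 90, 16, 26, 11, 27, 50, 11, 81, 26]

30

Step 1: Sort the data in ascending order: [11, 11, 14, 16, 26, 26, 27, 33, 40, 50, 66, 73, 81, 90]
Step 2: The number of values is n = 14.
Step 3: Since n is even, the median is the average of positions 7 and 8:
  Median = (27 + 33) / 2 = 30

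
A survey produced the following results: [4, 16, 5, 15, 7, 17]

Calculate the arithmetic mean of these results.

10.6667

Step 1: Sum all values: 4 + 16 + 5 + 15 + 7 + 17 = 64
Step 2: Count the number of values: n = 6
Step 3: Mean = sum / n = 64 / 6 = 10.6667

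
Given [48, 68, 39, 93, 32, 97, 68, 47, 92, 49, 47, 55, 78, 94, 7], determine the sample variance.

695.6381

Step 1: Compute the mean: (48 + 68 + 39 + 93 + 32 + 97 + 68 + 47 + 92 + 49 + 47 + 55 + 78 + 94 + 7) / 15 = 60.9333
Step 2: Compute squared deviations from the mean:
  (48 - 60.9333)^2 = 167.2711
  (68 - 60.9333)^2 = 49.9378
  (39 - 60.9333)^2 = 481.0711
  (93 - 60.9333)^2 = 1028.2711
  (32 - 60.9333)^2 = 837.1378
  (97 - 60.9333)^2 = 1300.8044
  (68 - 60.9333)^2 = 49.9378
  (47 - 60.9333)^2 = 194.1378
  (92 - 60.9333)^2 = 965.1378
  (49 - 60.9333)^2 = 142.4044
  (47 - 60.9333)^2 = 194.1378
  (55 - 60.9333)^2 = 35.2044
  (78 - 60.9333)^2 = 291.2711
  (94 - 60.9333)^2 = 1093.4044
  (7 - 60.9333)^2 = 2908.8044
Step 3: Sum of squared deviations = 9738.9333
Step 4: Sample variance = 9738.9333 / 14 = 695.6381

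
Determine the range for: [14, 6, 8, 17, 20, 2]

18

Step 1: Identify the maximum value: max = 20
Step 2: Identify the minimum value: min = 2
Step 3: Range = max - min = 20 - 2 = 18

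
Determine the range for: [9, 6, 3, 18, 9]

15

Step 1: Identify the maximum value: max = 18
Step 2: Identify the minimum value: min = 3
Step 3: Range = max - min = 18 - 3 = 15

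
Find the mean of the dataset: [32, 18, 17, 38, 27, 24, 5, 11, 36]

23.1111

Step 1: Sum all values: 32 + 18 + 17 + 38 + 27 + 24 + 5 + 11 + 36 = 208
Step 2: Count the number of values: n = 9
Step 3: Mean = sum / n = 208 / 9 = 23.1111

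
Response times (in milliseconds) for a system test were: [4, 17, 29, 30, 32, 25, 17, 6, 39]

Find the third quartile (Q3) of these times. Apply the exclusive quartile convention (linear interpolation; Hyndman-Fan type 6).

31

Step 1: Sort the data: [4, 6, 17, 17, 25, 29, 30, 32, 39]
Step 2: n = 9
Step 3: Using the exclusive quartile method:
  Q1 = 11.5
  Q2 (median) = 25
  Q3 = 31
  IQR = Q3 - Q1 = 31 - 11.5 = 19.5
Step 4: Q3 = 31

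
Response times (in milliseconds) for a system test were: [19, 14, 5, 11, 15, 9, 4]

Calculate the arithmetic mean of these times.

11

Step 1: Sum all values: 19 + 14 + 5 + 11 + 15 + 9 + 4 = 77
Step 2: Count the number of values: n = 7
Step 3: Mean = sum / n = 77 / 7 = 11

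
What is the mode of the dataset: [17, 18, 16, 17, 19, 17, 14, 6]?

17

Step 1: Count the frequency of each value:
  6: appears 1 time(s)
  14: appears 1 time(s)
  16: appears 1 time(s)
  17: appears 3 time(s)
  18: appears 1 time(s)
  19: appears 1 time(s)
Step 2: The value 17 appears most frequently (3 times).
Step 3: Mode = 17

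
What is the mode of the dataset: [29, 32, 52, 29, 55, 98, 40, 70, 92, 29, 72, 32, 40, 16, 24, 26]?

29

Step 1: Count the frequency of each value:
  16: appears 1 time(s)
  24: appears 1 time(s)
  26: appears 1 time(s)
  29: appears 3 time(s)
  32: appears 2 time(s)
  40: appears 2 time(s)
  52: appears 1 time(s)
  55: appears 1 time(s)
  70: appears 1 time(s)
  72: appears 1 time(s)
  92: appears 1 time(s)
  98: appears 1 time(s)
Step 2: The value 29 appears most frequently (3 times).
Step 3: Mode = 29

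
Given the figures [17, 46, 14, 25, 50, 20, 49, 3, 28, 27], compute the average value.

27.9

Step 1: Sum all values: 17 + 46 + 14 + 25 + 50 + 20 + 49 + 3 + 28 + 27 = 279
Step 2: Count the number of values: n = 10
Step 3: Mean = sum / n = 279 / 10 = 27.9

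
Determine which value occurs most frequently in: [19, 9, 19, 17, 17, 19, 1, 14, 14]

19

Step 1: Count the frequency of each value:
  1: appears 1 time(s)
  9: appears 1 time(s)
  14: appears 2 time(s)
  17: appears 2 time(s)
  19: appears 3 time(s)
Step 2: The value 19 appears most frequently (3 times).
Step 3: Mode = 19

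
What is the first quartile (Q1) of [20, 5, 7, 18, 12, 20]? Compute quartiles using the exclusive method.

6.5

Step 1: Sort the data: [5, 7, 12, 18, 20, 20]
Step 2: n = 6
Step 3: Using the exclusive quartile method:
  Q1 = 6.5
  Q2 (median) = 15
  Q3 = 20
  IQR = Q3 - Q1 = 20 - 6.5 = 13.5
Step 4: Q1 = 6.5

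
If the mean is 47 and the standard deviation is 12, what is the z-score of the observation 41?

-0.5

Step 1: Recall the z-score formula: z = (x - mu) / sigma
Step 2: Substitute values: z = (41 - 47) / 12
Step 3: z = -6 / 12 = -0.5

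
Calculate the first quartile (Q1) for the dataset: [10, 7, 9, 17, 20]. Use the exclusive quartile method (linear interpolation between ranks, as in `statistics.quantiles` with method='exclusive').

8

Step 1: Sort the data: [7, 9, 10, 17, 20]
Step 2: n = 5
Step 3: Using the exclusive quartile method:
  Q1 = 8
  Q2 (median) = 10
  Q3 = 18.5
  IQR = Q3 - Q1 = 18.5 - 8 = 10.5
Step 4: Q1 = 8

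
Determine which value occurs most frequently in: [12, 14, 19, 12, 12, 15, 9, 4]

12

Step 1: Count the frequency of each value:
  4: appears 1 time(s)
  9: appears 1 time(s)
  12: appears 3 time(s)
  14: appears 1 time(s)
  15: appears 1 time(s)
  19: appears 1 time(s)
Step 2: The value 12 appears most frequently (3 times).
Step 3: Mode = 12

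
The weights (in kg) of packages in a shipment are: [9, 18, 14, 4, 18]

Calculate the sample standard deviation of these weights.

6.0663

Step 1: Compute the mean: 12.6
Step 2: Sum of squared deviations from the mean: 147.2
Step 3: Sample variance = 147.2 / 4 = 36.8
Step 4: Standard deviation = sqrt(36.8) = 6.0663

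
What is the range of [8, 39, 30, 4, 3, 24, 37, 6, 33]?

36

Step 1: Identify the maximum value: max = 39
Step 2: Identify the minimum value: min = 3
Step 3: Range = max - min = 39 - 3 = 36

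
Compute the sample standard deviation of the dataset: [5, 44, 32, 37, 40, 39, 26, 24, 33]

11.7521

Step 1: Compute the mean: 31.1111
Step 2: Sum of squared deviations from the mean: 1104.8889
Step 3: Sample variance = 1104.8889 / 8 = 138.1111
Step 4: Standard deviation = sqrt(138.1111) = 11.7521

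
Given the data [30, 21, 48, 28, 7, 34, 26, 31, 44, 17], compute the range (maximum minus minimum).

41

Step 1: Identify the maximum value: max = 48
Step 2: Identify the minimum value: min = 7
Step 3: Range = max - min = 48 - 7 = 41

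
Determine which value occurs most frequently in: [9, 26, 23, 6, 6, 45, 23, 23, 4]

23

Step 1: Count the frequency of each value:
  4: appears 1 time(s)
  6: appears 2 time(s)
  9: appears 1 time(s)
  23: appears 3 time(s)
  26: appears 1 time(s)
  45: appears 1 time(s)
Step 2: The value 23 appears most frequently (3 times).
Step 3: Mode = 23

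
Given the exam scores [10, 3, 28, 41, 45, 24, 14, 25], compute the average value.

23.75

Step 1: Sum all values: 10 + 3 + 28 + 41 + 45 + 24 + 14 + 25 = 190
Step 2: Count the number of values: n = 8
Step 3: Mean = sum / n = 190 / 8 = 23.75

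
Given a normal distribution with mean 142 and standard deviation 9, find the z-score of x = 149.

0.7778

Step 1: Recall the z-score formula: z = (x - mu) / sigma
Step 2: Substitute values: z = (149 - 142) / 9
Step 3: z = 7 / 9 = 0.7778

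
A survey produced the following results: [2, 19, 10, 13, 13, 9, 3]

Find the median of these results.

10

Step 1: Sort the data in ascending order: [2, 3, 9, 10, 13, 13, 19]
Step 2: The number of values is n = 7.
Step 3: Since n is odd, the median is the middle value at position 4: 10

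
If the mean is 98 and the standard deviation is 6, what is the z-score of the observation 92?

-1

Step 1: Recall the z-score formula: z = (x - mu) / sigma
Step 2: Substitute values: z = (92 - 98) / 6
Step 3: z = -6 / 6 = -1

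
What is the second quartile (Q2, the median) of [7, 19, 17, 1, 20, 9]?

13

Step 1: Sort the data: [1, 7, 9, 17, 19, 20]
Step 2: n = 6
Step 3: Q2 is the median. Since n is even, it is the average of the values at positions 3 and 4:
  Q2 = (9 + 17) / 2 = 13
Step 4: Q2 = 13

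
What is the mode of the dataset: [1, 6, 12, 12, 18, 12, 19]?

12

Step 1: Count the frequency of each value:
  1: appears 1 time(s)
  6: appears 1 time(s)
  12: appears 3 time(s)
  18: appears 1 time(s)
  19: appears 1 time(s)
Step 2: The value 12 appears most frequently (3 times).
Step 3: Mode = 12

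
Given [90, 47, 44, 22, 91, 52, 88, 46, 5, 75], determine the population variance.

786.4

Step 1: Compute the mean: (90 + 47 + 44 + 22 + 91 + 52 + 88 + 46 + 5 + 75) / 10 = 56
Step 2: Compute squared deviations from the mean:
  (90 - 56)^2 = 1156
  (47 - 56)^2 = 81
  (44 - 56)^2 = 144
  (22 - 56)^2 = 1156
  (91 - 56)^2 = 1225
  (52 - 56)^2 = 16
  (88 - 56)^2 = 1024
  (46 - 56)^2 = 100
  (5 - 56)^2 = 2601
  (75 - 56)^2 = 361
Step 3: Sum of squared deviations = 7864
Step 4: Population variance = 7864 / 10 = 786.4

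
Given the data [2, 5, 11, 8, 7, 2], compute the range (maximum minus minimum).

9

Step 1: Identify the maximum value: max = 11
Step 2: Identify the minimum value: min = 2
Step 3: Range = max - min = 11 - 2 = 9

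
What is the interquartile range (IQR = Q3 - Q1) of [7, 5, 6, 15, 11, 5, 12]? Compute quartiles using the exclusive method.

7

Step 1: Sort the data: [5, 5, 6, 7, 11, 12, 15]
Step 2: n = 7
Step 3: Using the exclusive quartile method:
  Q1 = 5
  Q2 (median) = 7
  Q3 = 12
  IQR = Q3 - Q1 = 12 - 5 = 7
Step 4: IQR = 7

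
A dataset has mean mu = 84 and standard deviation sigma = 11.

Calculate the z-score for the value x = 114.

2.7273

Step 1: Recall the z-score formula: z = (x - mu) / sigma
Step 2: Substitute values: z = (114 - 84) / 11
Step 3: z = 30 / 11 = 2.7273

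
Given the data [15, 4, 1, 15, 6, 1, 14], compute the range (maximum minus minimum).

14

Step 1: Identify the maximum value: max = 15
Step 2: Identify the minimum value: min = 1
Step 3: Range = max - min = 15 - 1 = 14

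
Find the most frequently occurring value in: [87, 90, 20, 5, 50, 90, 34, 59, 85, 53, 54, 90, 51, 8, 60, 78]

90

Step 1: Count the frequency of each value:
  5: appears 1 time(s)
  8: appears 1 time(s)
  20: appears 1 time(s)
  34: appears 1 time(s)
  50: appears 1 time(s)
  51: appears 1 time(s)
  53: appears 1 time(s)
  54: appears 1 time(s)
  59: appears 1 time(s)
  60: appears 1 time(s)
  78: appears 1 time(s)
  85: appears 1 time(s)
  87: appears 1 time(s)
  90: appears 3 time(s)
Step 2: The value 90 appears most frequently (3 times).
Step 3: Mode = 90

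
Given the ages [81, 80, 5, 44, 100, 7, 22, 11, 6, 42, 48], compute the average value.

40.5455

Step 1: Sum all values: 81 + 80 + 5 + 44 + 100 + 7 + 22 + 11 + 6 + 42 + 48 = 446
Step 2: Count the number of values: n = 11
Step 3: Mean = sum / n = 446 / 11 = 40.5455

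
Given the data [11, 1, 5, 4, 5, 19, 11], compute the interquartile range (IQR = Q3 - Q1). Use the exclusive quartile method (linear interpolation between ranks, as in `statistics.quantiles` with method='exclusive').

7

Step 1: Sort the data: [1, 4, 5, 5, 11, 11, 19]
Step 2: n = 7
Step 3: Using the exclusive quartile method:
  Q1 = 4
  Q2 (median) = 5
  Q3 = 11
  IQR = Q3 - Q1 = 11 - 4 = 7
Step 4: IQR = 7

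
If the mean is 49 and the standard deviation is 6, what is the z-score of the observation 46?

-0.5

Step 1: Recall the z-score formula: z = (x - mu) / sigma
Step 2: Substitute values: z = (46 - 49) / 6
Step 3: z = -3 / 6 = -0.5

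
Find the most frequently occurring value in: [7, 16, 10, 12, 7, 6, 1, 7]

7

Step 1: Count the frequency of each value:
  1: appears 1 time(s)
  6: appears 1 time(s)
  7: appears 3 time(s)
  10: appears 1 time(s)
  12: appears 1 time(s)
  16: appears 1 time(s)
Step 2: The value 7 appears most frequently (3 times).
Step 3: Mode = 7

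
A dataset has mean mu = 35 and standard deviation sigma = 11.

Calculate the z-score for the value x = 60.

2.2727

Step 1: Recall the z-score formula: z = (x - mu) / sigma
Step 2: Substitute values: z = (60 - 35) / 11
Step 3: z = 25 / 11 = 2.2727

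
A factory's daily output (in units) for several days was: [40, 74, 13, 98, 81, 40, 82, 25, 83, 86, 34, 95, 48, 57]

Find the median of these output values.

65.5

Step 1: Sort the data in ascending order: [13, 25, 34, 40, 40, 48, 57, 74, 81, 82, 83, 86, 95, 98]
Step 2: The number of values is n = 14.
Step 3: Since n is even, the median is the average of positions 7 and 8:
  Median = (57 + 74) / 2 = 65.5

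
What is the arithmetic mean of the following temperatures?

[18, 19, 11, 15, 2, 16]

13.5

Step 1: Sum all values: 18 + 19 + 11 + 15 + 2 + 16 = 81
Step 2: Count the number of values: n = 6
Step 3: Mean = sum / n = 81 / 6 = 13.5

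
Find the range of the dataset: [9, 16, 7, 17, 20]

13

Step 1: Identify the maximum value: max = 20
Step 2: Identify the minimum value: min = 7
Step 3: Range = max - min = 20 - 7 = 13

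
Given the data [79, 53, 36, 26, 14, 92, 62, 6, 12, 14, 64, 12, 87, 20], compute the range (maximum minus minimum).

86

Step 1: Identify the maximum value: max = 92
Step 2: Identify the minimum value: min = 6
Step 3: Range = max - min = 92 - 6 = 86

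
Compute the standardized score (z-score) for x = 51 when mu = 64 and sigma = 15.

-0.8667

Step 1: Recall the z-score formula: z = (x - mu) / sigma
Step 2: Substitute values: z = (51 - 64) / 15
Step 3: z = -13 / 15 = -0.8667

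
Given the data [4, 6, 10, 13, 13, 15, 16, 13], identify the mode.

13

Step 1: Count the frequency of each value:
  4: appears 1 time(s)
  6: appears 1 time(s)
  10: appears 1 time(s)
  13: appears 3 time(s)
  15: appears 1 time(s)
  16: appears 1 time(s)
Step 2: The value 13 appears most frequently (3 times).
Step 3: Mode = 13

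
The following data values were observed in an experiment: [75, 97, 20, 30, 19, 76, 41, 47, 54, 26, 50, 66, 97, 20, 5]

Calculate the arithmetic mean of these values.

48.2

Step 1: Sum all values: 75 + 97 + 20 + 30 + 19 + 76 + 41 + 47 + 54 + 26 + 50 + 66 + 97 + 20 + 5 = 723
Step 2: Count the number of values: n = 15
Step 3: Mean = sum / n = 723 / 15 = 48.2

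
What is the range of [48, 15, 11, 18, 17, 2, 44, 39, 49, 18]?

47

Step 1: Identify the maximum value: max = 49
Step 2: Identify the minimum value: min = 2
Step 3: Range = max - min = 49 - 2 = 47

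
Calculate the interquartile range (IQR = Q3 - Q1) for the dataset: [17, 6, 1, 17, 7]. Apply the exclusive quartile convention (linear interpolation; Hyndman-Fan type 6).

13.5

Step 1: Sort the data: [1, 6, 7, 17, 17]
Step 2: n = 5
Step 3: Using the exclusive quartile method:
  Q1 = 3.5
  Q2 (median) = 7
  Q3 = 17
  IQR = Q3 - Q1 = 17 - 3.5 = 13.5
Step 4: IQR = 13.5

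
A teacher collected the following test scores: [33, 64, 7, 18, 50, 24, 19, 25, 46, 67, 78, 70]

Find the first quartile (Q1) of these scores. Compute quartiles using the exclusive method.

20.25

Step 1: Sort the data: [7, 18, 19, 24, 25, 33, 46, 50, 64, 67, 70, 78]
Step 2: n = 12
Step 3: Using the exclusive quartile method:
  Q1 = 20.25
  Q2 (median) = 39.5
  Q3 = 66.25
  IQR = Q3 - Q1 = 66.25 - 20.25 = 46
Step 4: Q1 = 20.25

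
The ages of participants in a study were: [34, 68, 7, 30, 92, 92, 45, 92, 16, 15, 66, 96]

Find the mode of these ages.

92

Step 1: Count the frequency of each value:
  7: appears 1 time(s)
  15: appears 1 time(s)
  16: appears 1 time(s)
  30: appears 1 time(s)
  34: appears 1 time(s)
  45: appears 1 time(s)
  66: appears 1 time(s)
  68: appears 1 time(s)
  92: appears 3 time(s)
  96: appears 1 time(s)
Step 2: The value 92 appears most frequently (3 times).
Step 3: Mode = 92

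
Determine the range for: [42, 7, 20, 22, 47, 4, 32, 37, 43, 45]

43

Step 1: Identify the maximum value: max = 47
Step 2: Identify the minimum value: min = 4
Step 3: Range = max - min = 47 - 4 = 43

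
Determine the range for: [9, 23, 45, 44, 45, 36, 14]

36

Step 1: Identify the maximum value: max = 45
Step 2: Identify the minimum value: min = 9
Step 3: Range = max - min = 45 - 9 = 36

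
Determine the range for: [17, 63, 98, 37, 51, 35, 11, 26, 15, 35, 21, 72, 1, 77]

97

Step 1: Identify the maximum value: max = 98
Step 2: Identify the minimum value: min = 1
Step 3: Range = max - min = 98 - 1 = 97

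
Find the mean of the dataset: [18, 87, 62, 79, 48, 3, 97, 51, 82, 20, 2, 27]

48

Step 1: Sum all values: 18 + 87 + 62 + 79 + 48 + 3 + 97 + 51 + 82 + 20 + 2 + 27 = 576
Step 2: Count the number of values: n = 12
Step 3: Mean = sum / n = 576 / 12 = 48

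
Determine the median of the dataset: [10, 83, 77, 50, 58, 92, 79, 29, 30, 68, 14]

58

Step 1: Sort the data in ascending order: [10, 14, 29, 30, 50, 58, 68, 77, 79, 83, 92]
Step 2: The number of values is n = 11.
Step 3: Since n is odd, the median is the middle value at position 6: 58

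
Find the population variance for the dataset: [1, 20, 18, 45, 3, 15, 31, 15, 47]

239.3333

Step 1: Compute the mean: (1 + 20 + 18 + 45 + 3 + 15 + 31 + 15 + 47) / 9 = 21.6667
Step 2: Compute squared deviations from the mean:
  (1 - 21.6667)^2 = 427.1111
  (20 - 21.6667)^2 = 2.7778
  (18 - 21.6667)^2 = 13.4444
  (45 - 21.6667)^2 = 544.4444
  (3 - 21.6667)^2 = 348.4444
  (15 - 21.6667)^2 = 44.4444
  (31 - 21.6667)^2 = 87.1111
  (15 - 21.6667)^2 = 44.4444
  (47 - 21.6667)^2 = 641.7778
Step 3: Sum of squared deviations = 2154
Step 4: Population variance = 2154 / 9 = 239.3333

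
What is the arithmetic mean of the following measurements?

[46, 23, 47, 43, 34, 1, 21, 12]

28.375

Step 1: Sum all values: 46 + 23 + 47 + 43 + 34 + 1 + 21 + 12 = 227
Step 2: Count the number of values: n = 8
Step 3: Mean = sum / n = 227 / 8 = 28.375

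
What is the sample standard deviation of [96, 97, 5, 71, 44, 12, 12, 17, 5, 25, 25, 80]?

35.6144

Step 1: Compute the mean: 40.75
Step 2: Sum of squared deviations from the mean: 13952.25
Step 3: Sample variance = 13952.25 / 11 = 1268.3864
Step 4: Standard deviation = sqrt(1268.3864) = 35.6144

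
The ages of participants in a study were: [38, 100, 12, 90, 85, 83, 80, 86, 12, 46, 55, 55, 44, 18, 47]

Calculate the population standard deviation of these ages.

28.3983

Step 1: Compute the mean: 56.7333
Step 2: Sum of squared deviations from the mean: 12096.9333
Step 3: Population variance = 12096.9333 / 15 = 806.4622
Step 4: Standard deviation = sqrt(806.4622) = 28.3983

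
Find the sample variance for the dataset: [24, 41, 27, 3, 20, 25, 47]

205.5714

Step 1: Compute the mean: (24 + 41 + 27 + 3 + 20 + 25 + 47) / 7 = 26.7143
Step 2: Compute squared deviations from the mean:
  (24 - 26.7143)^2 = 7.3673
  (41 - 26.7143)^2 = 204.0816
  (27 - 26.7143)^2 = 0.0816
  (3 - 26.7143)^2 = 562.3673
  (20 - 26.7143)^2 = 45.0816
  (25 - 26.7143)^2 = 2.9388
  (47 - 26.7143)^2 = 411.5102
Step 3: Sum of squared deviations = 1233.4286
Step 4: Sample variance = 1233.4286 / 6 = 205.5714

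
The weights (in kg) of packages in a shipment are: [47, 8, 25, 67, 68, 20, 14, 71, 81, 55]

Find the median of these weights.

51

Step 1: Sort the data in ascending order: [8, 14, 20, 25, 47, 55, 67, 68, 71, 81]
Step 2: The number of values is n = 10.
Step 3: Since n is even, the median is the average of positions 5 and 6:
  Median = (47 + 55) / 2 = 51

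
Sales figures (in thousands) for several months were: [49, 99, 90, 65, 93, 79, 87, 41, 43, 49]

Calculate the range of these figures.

58

Step 1: Identify the maximum value: max = 99
Step 2: Identify the minimum value: min = 41
Step 3: Range = max - min = 99 - 41 = 58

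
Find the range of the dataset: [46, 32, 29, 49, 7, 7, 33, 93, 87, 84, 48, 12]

86

Step 1: Identify the maximum value: max = 93
Step 2: Identify the minimum value: min = 7
Step 3: Range = max - min = 93 - 7 = 86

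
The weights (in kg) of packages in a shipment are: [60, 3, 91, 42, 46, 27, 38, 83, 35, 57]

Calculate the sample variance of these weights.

674.8444

Step 1: Compute the mean: (60 + 3 + 91 + 42 + 46 + 27 + 38 + 83 + 35 + 57) / 10 = 48.2
Step 2: Compute squared deviations from the mean:
  (60 - 48.2)^2 = 139.24
  (3 - 48.2)^2 = 2043.04
  (91 - 48.2)^2 = 1831.84
  (42 - 48.2)^2 = 38.44
  (46 - 48.2)^2 = 4.84
  (27 - 48.2)^2 = 449.44
  (38 - 48.2)^2 = 104.04
  (83 - 48.2)^2 = 1211.04
  (35 - 48.2)^2 = 174.24
  (57 - 48.2)^2 = 77.44
Step 3: Sum of squared deviations = 6073.6
Step 4: Sample variance = 6073.6 / 9 = 674.8444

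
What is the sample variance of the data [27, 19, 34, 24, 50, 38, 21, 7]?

172.2857

Step 1: Compute the mean: (27 + 19 + 34 + 24 + 50 + 38 + 21 + 7) / 8 = 27.5
Step 2: Compute squared deviations from the mean:
  (27 - 27.5)^2 = 0.25
  (19 - 27.5)^2 = 72.25
  (34 - 27.5)^2 = 42.25
  (24 - 27.5)^2 = 12.25
  (50 - 27.5)^2 = 506.25
  (38 - 27.5)^2 = 110.25
  (21 - 27.5)^2 = 42.25
  (7 - 27.5)^2 = 420.25
Step 3: Sum of squared deviations = 1206
Step 4: Sample variance = 1206 / 7 = 172.2857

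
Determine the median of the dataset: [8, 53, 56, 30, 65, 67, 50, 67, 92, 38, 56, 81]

56

Step 1: Sort the data in ascending order: [8, 30, 38, 50, 53, 56, 56, 65, 67, 67, 81, 92]
Step 2: The number of values is n = 12.
Step 3: Since n is even, the median is the average of positions 6 and 7:
  Median = (56 + 56) / 2 = 56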